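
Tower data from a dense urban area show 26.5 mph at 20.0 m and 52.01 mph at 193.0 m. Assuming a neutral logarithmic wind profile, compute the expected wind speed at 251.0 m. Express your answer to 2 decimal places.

54.97 mph

Log law: V ∝ ln(z/z₀). From the pair, with r = V₁/V₂ = 0.50952,
ln z₀ = (ln z₁ − r·ln z₂)/(1 − r) = (2.9957 − 0.50952×5.2627)/0.49048 = 0.6408 → z₀ = 1.898 m
V₃ = V₁ · ln(z₃/z₀)/ln(z₁/z₀) = 26.5 × 4.8847/2.3549 = 54.9669 mph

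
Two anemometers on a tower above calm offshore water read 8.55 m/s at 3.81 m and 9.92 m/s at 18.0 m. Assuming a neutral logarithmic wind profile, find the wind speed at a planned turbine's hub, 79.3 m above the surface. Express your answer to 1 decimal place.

Log law: V ∝ ln(z/z₀). From the pair, with r = V₁/V₂ = 0.86190,
ln z₀ = (ln z₁ − r·ln z₂)/(1 − r) = (1.3376 − 0.86190×2.8904)/0.13810 = -8.3528 → z₀ = 0.0002357 m
V₃ = V₁ · ln(z₃/z₀)/ln(z₁/z₀) = 8.55 × 12.7261/9.6905 = 11.2283 m/s

11.2 m/s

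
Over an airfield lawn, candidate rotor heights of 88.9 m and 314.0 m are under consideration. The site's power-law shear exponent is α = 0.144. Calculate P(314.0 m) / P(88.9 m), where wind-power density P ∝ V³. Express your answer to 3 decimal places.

Speed ratio: V_B/V_A = (z_B/z_A)^α = (314.0/88.9)^0.144 = (3.5321)^0.144 = 1.19927
Power-density ratio: P_B/P_A = (V_B/V_A)³ = (1.19927)³ = 1.72484

1.725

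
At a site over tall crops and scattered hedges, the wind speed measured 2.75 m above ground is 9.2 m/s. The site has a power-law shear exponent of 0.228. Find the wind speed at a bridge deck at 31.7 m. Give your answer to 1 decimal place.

Power-law profile: V₂ = V₁ · (z₂/z₁)^α
V₂ = 9.2 × (31.7/2.75)^0.228 = 9.2 × (11.5273)^0.228
    = 9.2 × 1.7461 = 16.0643 m/s

16.1 m/s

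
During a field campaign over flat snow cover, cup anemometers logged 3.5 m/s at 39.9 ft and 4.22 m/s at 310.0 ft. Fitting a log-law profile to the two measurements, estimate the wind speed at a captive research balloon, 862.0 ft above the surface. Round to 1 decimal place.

4.6 m/s

Log law: V ∝ ln(z/z₀). From the pair, with r = V₁/V₂ = 0.82938,
ln z₀ = (ln z₁ − r·ln z₂)/(1 − r) = (3.6864 − 0.82938×5.7366)/0.17062 = -6.2799 → z₀ = 0.001874 ft
V₃ = V₁ · ln(z₃/z₀)/ln(z₁/z₀) = 3.5 × 13.0391/9.9662 = 4.5792 m/s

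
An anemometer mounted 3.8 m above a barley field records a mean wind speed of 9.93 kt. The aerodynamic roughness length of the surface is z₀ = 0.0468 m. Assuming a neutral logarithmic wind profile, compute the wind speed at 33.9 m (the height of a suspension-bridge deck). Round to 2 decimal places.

14.87 kt

Log law: V(z) ∝ ln(z/z₀), so V₂/V₁ = ln(z₂/z₀) / ln(z₁/z₀).
ln(33.9/0.0468) = 6.5853, ln(3.8/0.0468) = 4.3969
V₂ = 9.93 × 6.5853/4.3969 = 9.93 × 1.4977 = 14.8724 kt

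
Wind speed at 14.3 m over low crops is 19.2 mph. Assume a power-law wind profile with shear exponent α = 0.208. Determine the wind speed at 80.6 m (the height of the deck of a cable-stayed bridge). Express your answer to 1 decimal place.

27.5 mph

Power-law profile: V₂ = V₁ · (z₂/z₁)^α
V₂ = 19.2 × (80.6/14.3)^0.208 = 19.2 × (5.6364)^0.208
    = 19.2 × 1.4329 = 27.5112 mph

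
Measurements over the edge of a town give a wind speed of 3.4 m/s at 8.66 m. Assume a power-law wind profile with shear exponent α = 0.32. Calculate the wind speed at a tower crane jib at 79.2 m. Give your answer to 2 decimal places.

6.90 m/s

Power-law profile: V₂ = V₁ · (z₂/z₁)^α
V₂ = 3.4 × (79.2/8.66)^0.32 = 3.4 × (9.1455)^0.32
    = 3.4 × 2.0304 = 6.9034 m/s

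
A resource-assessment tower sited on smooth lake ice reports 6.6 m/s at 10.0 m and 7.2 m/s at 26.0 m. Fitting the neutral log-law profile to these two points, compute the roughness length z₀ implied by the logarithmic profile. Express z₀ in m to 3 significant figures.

Log law: V(z) ∝ ln(z/z₀). With r = V₁/V₂ = 6.6/7.2 = 0.91667,
r · ln(z₂/z₀) = ln(z₁/z₀) ⇒ ln z₀ = (ln z₁ − r·ln z₂)/(1 − r)
ln z₀ = (2.30259 − 0.91667×3.25810) / 0.08333 = -8.2080
z₀ = exp(-8.2080) = 0.0002725 m

z₀ ≈ 0.000272 m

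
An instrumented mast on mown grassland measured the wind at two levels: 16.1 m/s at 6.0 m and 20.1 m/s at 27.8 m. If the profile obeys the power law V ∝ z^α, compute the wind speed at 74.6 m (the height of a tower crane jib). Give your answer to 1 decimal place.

First find α: α = ln(V₂/V₁)/ln(z₂/z₁) = ln(20.1/16.1)/ln(27.8/6.0) = 0.22190/1.53328 = 0.1447
Extrapolate from 27.8 m to 74.6 m: V₃ = 20.1 × (74.6/27.8)^0.1447 = 20.1 × 1.1536 = 23.1866 m/s

23.2 m/s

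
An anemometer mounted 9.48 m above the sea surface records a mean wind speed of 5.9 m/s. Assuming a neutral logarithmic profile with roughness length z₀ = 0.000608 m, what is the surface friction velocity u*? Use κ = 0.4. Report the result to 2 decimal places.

u* ≈ 0.24 m/s

Log law: V(z) = (u*/κ) · ln(z/z₀) ⇒ u* = κ · V / ln(z/z₀)
u* = 0.4 × 5.9 / ln(9.48/0.000608) = 0.4 × 5.9 / 9.6545
   = 2.3600 / 9.6545 = 0.2444 m/s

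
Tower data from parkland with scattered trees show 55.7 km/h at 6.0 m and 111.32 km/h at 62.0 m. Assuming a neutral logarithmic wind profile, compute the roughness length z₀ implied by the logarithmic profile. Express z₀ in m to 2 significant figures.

Log law: V(z) ∝ ln(z/z₀). With r = V₁/V₂ = 55.7/111.32 = 0.50036,
r · ln(z₂/z₀) = ln(z₁/z₀) ⇒ ln z₀ = (ln z₁ − r·ln z₂)/(1 − r)
ln z₀ = (1.79176 − 0.50036×4.12713) / 0.49964 = -0.5470
z₀ = exp(-0.5470) = 0.5787 m

z₀ ≈ 0.58 m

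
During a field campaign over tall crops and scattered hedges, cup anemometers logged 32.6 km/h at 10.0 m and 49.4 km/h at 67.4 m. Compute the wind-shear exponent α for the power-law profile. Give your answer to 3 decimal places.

α ≈ 0.218

Power law: V₂/V₁ = (z₂/z₁)^α ⇒ α = ln(V₂/V₁) / ln(z₂/z₁)
α = ln(49.4/32.6) / ln(67.4/10.0) = ln(1.5153) / ln(6.7400)
  = 0.41564 / 1.90806 = 0.21783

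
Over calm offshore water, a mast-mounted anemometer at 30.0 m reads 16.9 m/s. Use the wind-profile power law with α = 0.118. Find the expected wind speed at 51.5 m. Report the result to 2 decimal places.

Power-law profile: V₂ = V₁ · (z₂/z₁)^α
V₂ = 16.9 × (51.5/30.0)^0.118 = 16.9 × (1.7167)^0.118
    = 16.9 × 1.0658 = 18.0127 m/s

18.01 m/s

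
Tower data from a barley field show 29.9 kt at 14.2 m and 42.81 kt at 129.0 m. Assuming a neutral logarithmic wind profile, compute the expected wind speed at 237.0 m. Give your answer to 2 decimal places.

46.37 kt

Log law: V ∝ ln(z/z₀). From the pair, with r = V₁/V₂ = 0.69843,
ln z₀ = (ln z₁ − r·ln z₂)/(1 − r) = (2.6532 − 0.69843×4.8598)/0.30157 = -2.4573 → z₀ = 0.08567 m
V₃ = V₁ · ln(z₃/z₀)/ln(z₁/z₀) = 29.9 × 7.9253/5.1105 = 46.3687 kt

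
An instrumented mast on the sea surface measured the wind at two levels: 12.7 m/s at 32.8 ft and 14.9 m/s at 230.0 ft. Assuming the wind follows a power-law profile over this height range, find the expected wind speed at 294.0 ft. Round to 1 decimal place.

First find α: α = ln(V₂/V₁)/ln(z₂/z₁) = ln(14.9/12.7)/ln(230.0/32.8) = 0.15976/1.94765 = 0.0820
Extrapolate from 230.0 ft to 294.0 ft: V₃ = 14.9 × (294.0/230.0)^0.0820 = 14.9 × 1.0203 = 15.2031 m/s

15.2 m/s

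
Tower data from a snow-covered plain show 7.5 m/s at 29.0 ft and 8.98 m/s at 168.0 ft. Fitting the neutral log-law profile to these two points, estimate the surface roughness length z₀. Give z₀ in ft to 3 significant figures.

z₀ ≈ 0.00395 ft

Log law: V(z) ∝ ln(z/z₀). With r = V₁/V₂ = 7.5/8.98 = 0.83519,
r · ln(z₂/z₀) = ln(z₁/z₀) ⇒ ln z₀ = (ln z₁ − r·ln z₂)/(1 − r)
ln z₀ = (3.36730 − 0.83519×5.12396) / 0.16481 = -5.5347
z₀ = exp(-5.5347) = 0.003947 ft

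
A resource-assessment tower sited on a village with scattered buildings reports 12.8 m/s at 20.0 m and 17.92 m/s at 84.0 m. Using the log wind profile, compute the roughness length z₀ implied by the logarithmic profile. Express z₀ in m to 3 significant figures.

Log law: V(z) ∝ ln(z/z₀). With r = V₁/V₂ = 12.8/17.92 = 0.71429,
r · ln(z₂/z₀) = ln(z₁/z₀) ⇒ ln z₀ = (ln z₁ − r·ln z₂)/(1 − r)
ln z₀ = (2.99573 − 0.71429×4.43082) / 0.28571 = -0.5920
z₀ = exp(-0.5920) = 0.5532 m

z₀ ≈ 0.553 m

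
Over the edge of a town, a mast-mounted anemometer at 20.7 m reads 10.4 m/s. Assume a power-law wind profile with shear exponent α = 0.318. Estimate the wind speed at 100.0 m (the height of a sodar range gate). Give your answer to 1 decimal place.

Power-law profile: V₂ = V₁ · (z₂/z₁)^α
V₂ = 10.4 × (100.0/20.7)^0.318 = 10.4 × (4.8309)^0.318
    = 10.4 × 1.6501 = 17.1615 m/s

17.2 m/s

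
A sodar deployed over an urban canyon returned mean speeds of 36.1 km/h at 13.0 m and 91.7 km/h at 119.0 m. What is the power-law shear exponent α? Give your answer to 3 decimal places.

α ≈ 0.421

Power law: V₂/V₁ = (z₂/z₁)^α ⇒ α = ln(V₂/V₁) / ln(z₂/z₁)
α = ln(91.7/36.1) / ln(119.0/13.0) = ln(2.5402) / ln(9.1538)
  = 0.93223 / 2.21417 = 0.42103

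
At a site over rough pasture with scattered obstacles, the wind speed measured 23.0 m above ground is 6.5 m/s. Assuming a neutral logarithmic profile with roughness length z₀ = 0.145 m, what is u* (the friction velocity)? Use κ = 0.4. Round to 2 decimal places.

u* ≈ 0.51 m/s

Log law: V(z) = (u*/κ) · ln(z/z₀) ⇒ u* = κ · V / ln(z/z₀)
u* = 0.4 × 6.5 / ln(23.0/0.145) = 0.4 × 6.5 / 5.0665
   = 2.6000 / 5.0665 = 0.5132 m/s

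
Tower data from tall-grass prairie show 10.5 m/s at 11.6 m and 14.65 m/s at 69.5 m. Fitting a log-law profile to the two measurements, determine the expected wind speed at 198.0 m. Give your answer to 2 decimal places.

Log law: V ∝ ln(z/z₀). From the pair, with r = V₁/V₂ = 0.71672,
ln z₀ = (ln z₁ − r·ln z₂)/(1 − r) = (2.4510 − 0.71672×4.2413)/0.28328 = -2.0787 → z₀ = 0.1251 m
V₃ = V₁ · ln(z₃/z₀)/ln(z₁/z₀) = 10.5 × 7.3670/4.5297 = 17.0768 m/s

17.08 m/s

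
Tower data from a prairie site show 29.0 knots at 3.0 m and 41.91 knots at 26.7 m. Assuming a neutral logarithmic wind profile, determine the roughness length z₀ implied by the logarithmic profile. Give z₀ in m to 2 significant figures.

z₀ ≈ 0.022 m

Log law: V(z) ∝ ln(z/z₀). With r = V₁/V₂ = 29.0/41.91 = 0.69196,
r · ln(z₂/z₀) = ln(z₁/z₀) ⇒ ln z₀ = (ln z₁ − r·ln z₂)/(1 − r)
ln z₀ = (1.09861 − 0.69196×3.28466) / 0.30804 = -3.8120
z₀ = exp(-3.8120) = 0.02210 m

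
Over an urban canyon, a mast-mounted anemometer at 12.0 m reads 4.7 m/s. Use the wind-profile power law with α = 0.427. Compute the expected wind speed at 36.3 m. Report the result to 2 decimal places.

7.54 m/s

Power-law profile: V₂ = V₁ · (z₂/z₁)^α
V₂ = 4.7 × (36.3/12.0)^0.427 = 4.7 × (3.0250)^0.427
    = 4.7 × 1.6042 = 7.5399 m/s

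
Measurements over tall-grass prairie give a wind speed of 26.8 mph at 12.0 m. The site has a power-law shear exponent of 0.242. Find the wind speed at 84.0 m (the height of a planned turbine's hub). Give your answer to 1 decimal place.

Power-law profile: V₂ = V₁ · (z₂/z₁)^α
V₂ = 26.8 × (84.0/12.0)^0.242 = 26.8 × (7.0000)^0.242
    = 26.8 × 1.6015 = 42.9189 mph

42.9 mph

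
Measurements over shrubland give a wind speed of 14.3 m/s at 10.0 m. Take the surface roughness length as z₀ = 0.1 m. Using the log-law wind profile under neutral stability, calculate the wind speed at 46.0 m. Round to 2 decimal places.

19.04 m/s

Log law: V(z) ∝ ln(z/z₀), so V₂/V₁ = ln(z₂/z₀) / ln(z₁/z₀).
ln(46.0/0.1) = 6.1312, ln(10.0/0.1) = 4.6052
V₂ = 14.3 × 6.1312/4.6052 = 14.3 × 1.3314 = 19.0387 m/s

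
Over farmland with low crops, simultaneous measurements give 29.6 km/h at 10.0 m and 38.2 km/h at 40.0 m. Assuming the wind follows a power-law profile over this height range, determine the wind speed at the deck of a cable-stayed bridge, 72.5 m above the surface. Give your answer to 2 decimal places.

First find α: α = ln(V₂/V₁)/ln(z₂/z₁) = ln(38.2/29.6)/ln(40.0/10.0) = 0.25506/1.38629 = 0.1840
Extrapolate from 40.0 m to 72.5 m: V₃ = 38.2 × (72.5/40.0)^0.1840 = 38.2 × 1.1156 = 42.6170 km/h

42.62 km/h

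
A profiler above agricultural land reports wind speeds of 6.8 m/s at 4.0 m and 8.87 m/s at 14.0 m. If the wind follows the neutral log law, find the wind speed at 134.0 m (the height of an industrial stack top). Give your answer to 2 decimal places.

Log law: V ∝ ln(z/z₀). From the pair, with r = V₁/V₂ = 0.76663,
ln z₀ = (ln z₁ − r·ln z₂)/(1 − r) = (1.3863 − 0.76663×2.6391)/0.23337 = -2.7291 → z₀ = 0.06528 m
V₃ = V₁ · ln(z₃/z₀)/ln(z₁/z₀) = 6.8 × 7.6269/4.1154 = 12.6023 m/s

12.60 m/s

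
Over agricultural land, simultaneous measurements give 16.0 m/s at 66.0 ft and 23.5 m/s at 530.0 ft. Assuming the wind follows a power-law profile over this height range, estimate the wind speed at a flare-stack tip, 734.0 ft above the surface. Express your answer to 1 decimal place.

25.0 m/s

First find α: α = ln(V₂/V₁)/ln(z₂/z₁) = ln(23.5/16.0)/ln(530.0/66.0) = 0.38441/2.08322 = 0.1845
Extrapolate from 530.0 ft to 734.0 ft: V₃ = 23.5 × (734.0/530.0)^0.1845 = 23.5 × 1.0619 = 24.9554 m/s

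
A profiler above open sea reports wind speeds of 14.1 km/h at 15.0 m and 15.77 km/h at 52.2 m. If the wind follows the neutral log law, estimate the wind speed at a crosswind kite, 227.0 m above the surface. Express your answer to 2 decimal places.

Log law: V ∝ ln(z/z₀). From the pair, with r = V₁/V₂ = 0.89410,
ln z₀ = (ln z₁ − r·ln z₂)/(1 − r) = (2.7081 − 0.89410×3.9551)/0.10590 = -7.8208 → z₀ = 0.0004013 m
V₃ = V₁ · ln(z₃/z₀)/ln(z₁/z₀) = 14.1 × 13.2457/10.5288 = 17.7384 km/h

17.74 km/h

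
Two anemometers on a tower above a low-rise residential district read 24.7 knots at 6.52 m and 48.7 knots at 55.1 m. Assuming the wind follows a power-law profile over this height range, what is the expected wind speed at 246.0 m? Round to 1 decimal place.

First find α: α = ln(V₂/V₁)/ln(z₂/z₁) = ln(48.7/24.7)/ln(55.1/6.52) = 0.67888/2.13428 = 0.3181
Extrapolate from 55.1 m to 246.0 m: V₃ = 48.7 × (246.0/55.1)^0.3181 = 48.7 × 1.6095 = 78.3815 knots

78.4 knots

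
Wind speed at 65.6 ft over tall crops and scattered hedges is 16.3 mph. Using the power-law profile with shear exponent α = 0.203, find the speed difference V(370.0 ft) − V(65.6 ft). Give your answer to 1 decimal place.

6.9 mph

Power law: V₂ = V₁ · (z₂/z₁)^α = 16.3 × (5.6402)^0.203 = 23.1580 mph
ΔV = 23.1580 − 16.3 = 6.8580 mph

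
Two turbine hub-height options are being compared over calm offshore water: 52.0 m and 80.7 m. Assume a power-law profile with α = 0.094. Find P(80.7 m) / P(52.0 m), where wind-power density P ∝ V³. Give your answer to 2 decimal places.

Speed ratio: V_B/V_A = (z_B/z_A)^α = (80.7/52.0)^0.094 = (1.5519)^0.094 = 1.04218
Power-density ratio: P_B/P_A = (V_B/V_A)³ = (1.04218)³ = 1.13195

1.13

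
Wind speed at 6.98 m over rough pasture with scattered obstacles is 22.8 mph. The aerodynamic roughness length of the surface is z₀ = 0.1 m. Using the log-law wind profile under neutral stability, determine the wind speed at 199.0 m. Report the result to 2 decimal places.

40.79 mph

Log law: V(z) ∝ ln(z/z₀), so V₂/V₁ = ln(z₂/z₀) / ln(z₁/z₀).
ln(199.0/0.1) = 7.5959, ln(6.98/0.1) = 4.2456
V₂ = 22.8 × 7.5959/4.2456 = 22.8 × 1.7891 = 40.7916 mph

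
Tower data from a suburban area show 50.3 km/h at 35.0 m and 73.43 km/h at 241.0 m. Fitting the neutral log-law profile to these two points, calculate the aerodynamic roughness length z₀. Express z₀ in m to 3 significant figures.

Log law: V(z) ∝ ln(z/z₀). With r = V₁/V₂ = 50.3/73.43 = 0.68501,
r · ln(z₂/z₀) = ln(z₁/z₀) ⇒ ln z₀ = (ln z₁ − r·ln z₂)/(1 − r)
ln z₀ = (3.55535 − 0.68501×5.48480) / 0.31499 = -0.6406
z₀ = exp(-0.6406) = 0.5270 m

z₀ ≈ 0.527 m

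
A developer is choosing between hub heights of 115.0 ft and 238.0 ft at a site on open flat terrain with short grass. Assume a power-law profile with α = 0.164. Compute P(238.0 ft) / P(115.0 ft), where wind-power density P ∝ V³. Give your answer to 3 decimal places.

1.430

Speed ratio: V_B/V_A = (z_B/z_A)^α = (238.0/115.0)^0.164 = (2.0696)^0.164 = 1.12669
Power-density ratio: P_B/P_A = (V_B/V_A)³ = (1.12669)³ = 1.43025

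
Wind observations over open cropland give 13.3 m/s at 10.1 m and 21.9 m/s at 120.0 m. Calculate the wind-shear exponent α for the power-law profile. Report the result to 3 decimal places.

Power law: V₂/V₁ = (z₂/z₁)^α ⇒ α = ln(V₂/V₁) / ln(z₂/z₁)
α = ln(21.9/13.3) / ln(120.0/10.1) = ln(1.6466) / ln(11.8812)
  = 0.49872 / 2.47496 = 0.20151

α ≈ 0.202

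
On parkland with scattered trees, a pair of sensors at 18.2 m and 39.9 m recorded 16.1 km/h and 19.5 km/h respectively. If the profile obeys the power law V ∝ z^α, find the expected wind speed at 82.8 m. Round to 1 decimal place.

First find α: α = ln(V₂/V₁)/ln(z₂/z₁) = ln(19.5/16.1)/ln(39.9/18.2) = 0.19160/0.78495 = 0.2441
Extrapolate from 39.9 m to 82.8 m: V₃ = 19.5 × (82.8/39.9)^0.2441 = 19.5 × 1.1951 = 23.3036 km/h

23.3 km/h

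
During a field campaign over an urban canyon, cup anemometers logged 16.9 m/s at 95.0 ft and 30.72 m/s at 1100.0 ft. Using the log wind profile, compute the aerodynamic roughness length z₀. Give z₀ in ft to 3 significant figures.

z₀ ≈ 4.75 ft

Log law: V(z) ∝ ln(z/z₀). With r = V₁/V₂ = 16.9/30.72 = 0.55013,
r · ln(z₂/z₀) = ln(z₁/z₀) ⇒ ln z₀ = (ln z₁ − r·ln z₂)/(1 − r)
ln z₀ = (4.55388 − 0.55013×7.00307) / 0.44987 = 1.5588
z₀ = exp(1.5588) = 4.753 ft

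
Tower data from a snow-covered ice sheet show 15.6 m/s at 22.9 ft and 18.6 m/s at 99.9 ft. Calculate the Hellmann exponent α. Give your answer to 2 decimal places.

α ≈ 0.12

Power law: V₂/V₁ = (z₂/z₁)^α ⇒ α = ln(V₂/V₁) / ln(z₂/z₁)
α = ln(18.6/15.6) / ln(99.9/22.9) = ln(1.1923) / ln(4.3624)
  = 0.17589 / 1.47303 = 0.11941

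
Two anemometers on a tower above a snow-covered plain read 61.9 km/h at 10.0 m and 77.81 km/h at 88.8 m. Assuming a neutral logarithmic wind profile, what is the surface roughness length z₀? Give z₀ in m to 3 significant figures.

z₀ ≈ 0.00204 m

Log law: V(z) ∝ ln(z/z₀). With r = V₁/V₂ = 61.9/77.81 = 0.79553,
r · ln(z₂/z₀) = ln(z₁/z₀) ⇒ ln z₀ = (ln z₁ − r·ln z₂)/(1 − r)
ln z₀ = (2.30259 − 0.79553×4.48639) / 0.20447 = -6.1938
z₀ = exp(-6.1938) = 0.002042 m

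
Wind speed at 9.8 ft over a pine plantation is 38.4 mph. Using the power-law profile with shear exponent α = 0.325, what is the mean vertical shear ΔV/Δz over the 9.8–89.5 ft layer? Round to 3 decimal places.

Power law: V₂ = V₁ · (z₂/z₁)^α = 38.4 × (9.1327)^0.325 = 78.7998 mph
ΔV/Δz = (78.7998 − 38.4)/(89.5 − 9.8) = 40.3998/79.7000 = 0.50690 mph/ft

0.507 mph/ft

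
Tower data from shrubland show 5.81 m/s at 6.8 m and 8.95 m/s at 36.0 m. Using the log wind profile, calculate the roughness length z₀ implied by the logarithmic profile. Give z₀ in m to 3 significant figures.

z₀ ≈ 0.311 m

Log law: V(z) ∝ ln(z/z₀). With r = V₁/V₂ = 5.81/8.95 = 0.64916,
r · ln(z₂/z₀) = ln(z₁/z₀) ⇒ ln z₀ = (ln z₁ − r·ln z₂)/(1 − r)
ln z₀ = (1.91692 − 0.64916×3.58352) / 0.35084 = -1.1668
z₀ = exp(-1.1668) = 0.3114 m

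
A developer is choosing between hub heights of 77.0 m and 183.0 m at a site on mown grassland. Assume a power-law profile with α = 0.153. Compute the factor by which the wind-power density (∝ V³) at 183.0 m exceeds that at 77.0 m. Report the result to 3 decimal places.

Speed ratio: V_B/V_A = (z_B/z_A)^α = (183.0/77.0)^0.153 = (2.3766)^0.153 = 1.14162
Power-density ratio: P_B/P_A = (V_B/V_A)³ = (1.14162)³ = 1.48787

1.488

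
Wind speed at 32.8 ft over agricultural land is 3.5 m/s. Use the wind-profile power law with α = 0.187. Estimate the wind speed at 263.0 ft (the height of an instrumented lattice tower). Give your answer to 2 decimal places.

Power-law profile: V₂ = V₁ · (z₂/z₁)^α
V₂ = 3.5 × (263.0/32.8)^0.187 = 3.5 × (8.0183)^0.187
    = 3.5 × 1.4759 = 5.1657 m/s

5.17 m/s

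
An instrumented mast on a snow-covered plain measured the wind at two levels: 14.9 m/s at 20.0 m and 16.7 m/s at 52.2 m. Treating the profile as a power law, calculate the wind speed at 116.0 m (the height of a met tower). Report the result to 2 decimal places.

18.36 m/s

First find α: α = ln(V₂/V₁)/ln(z₂/z₁) = ln(16.7/14.9)/ln(52.2/20.0) = 0.11405/0.95935 = 0.1189
Extrapolate from 52.2 m to 116.0 m: V₃ = 16.7 × (116.0/52.2)^0.1189 = 16.7 × 1.0996 = 18.3630 m/s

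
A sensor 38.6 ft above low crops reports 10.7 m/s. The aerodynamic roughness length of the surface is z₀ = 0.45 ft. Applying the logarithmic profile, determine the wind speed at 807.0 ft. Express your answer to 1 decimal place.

Log law: V(z) ∝ ln(z/z₀), so V₂/V₁ = ln(z₂/z₀) / ln(z₁/z₀).
ln(807.0/0.45) = 7.4918, ln(38.6/0.45) = 4.4518
V₂ = 10.7 × 7.4918/4.4518 = 10.7 × 1.6829 = 18.0069 m/s

18.0 m/s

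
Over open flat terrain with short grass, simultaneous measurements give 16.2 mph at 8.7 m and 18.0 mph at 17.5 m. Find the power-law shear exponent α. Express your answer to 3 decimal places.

Power law: V₂/V₁ = (z₂/z₁)^α ⇒ α = ln(V₂/V₁) / ln(z₂/z₁)
α = ln(18.0/16.2) / ln(17.5/8.7) = ln(1.1111) / ln(2.0115)
  = 0.10536 / 0.69888 = 0.15076

α ≈ 0.151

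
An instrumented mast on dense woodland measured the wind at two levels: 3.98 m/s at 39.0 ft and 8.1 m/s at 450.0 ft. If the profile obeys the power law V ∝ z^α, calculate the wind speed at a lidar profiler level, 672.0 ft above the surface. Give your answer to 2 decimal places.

First find α: α = ln(V₂/V₁)/ln(z₂/z₁) = ln(8.1/3.98)/ln(450.0/39.0) = 0.71058/2.44569 = 0.2905
Extrapolate from 450.0 ft to 672.0 ft: V₃ = 8.1 × (672.0/450.0)^0.2905 = 8.1 × 1.1236 = 9.1009 m/s

9.10 m/s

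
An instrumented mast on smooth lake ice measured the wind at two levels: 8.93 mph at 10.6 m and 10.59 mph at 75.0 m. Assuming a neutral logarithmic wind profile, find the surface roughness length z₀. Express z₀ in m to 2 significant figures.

z₀ ≈ 0.00028 m

Log law: V(z) ∝ ln(z/z₀). With r = V₁/V₂ = 8.93/10.59 = 0.84325,
r · ln(z₂/z₀) = ln(z₁/z₀) ⇒ ln z₀ = (ln z₁ − r·ln z₂)/(1 − r)
ln z₀ = (2.36085 − 0.84325×4.31749) / 0.15675 = -8.1649
z₀ = exp(-8.1649) = 0.0002845 m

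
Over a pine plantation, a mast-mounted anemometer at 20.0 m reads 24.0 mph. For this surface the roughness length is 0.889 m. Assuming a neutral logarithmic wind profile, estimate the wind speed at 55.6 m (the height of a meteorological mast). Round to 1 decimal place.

31.9 mph

Log law: V(z) ∝ ln(z/z₀), so V₂/V₁ = ln(z₂/z₀) / ln(z₁/z₀).
ln(55.6/0.889) = 4.1358, ln(20.0/0.889) = 3.1134
V₂ = 24.0 × 4.1358/3.1134 = 24.0 × 1.3284 = 31.8817 mph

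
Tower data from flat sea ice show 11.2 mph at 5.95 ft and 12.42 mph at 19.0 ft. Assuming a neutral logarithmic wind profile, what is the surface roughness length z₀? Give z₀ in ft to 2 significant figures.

Log law: V(z) ∝ ln(z/z₀). With r = V₁/V₂ = 11.2/12.42 = 0.90177,
r · ln(z₂/z₀) = ln(z₁/z₀) ⇒ ln z₀ = (ln z₁ − r·ln z₂)/(1 − r)
ln z₀ = (1.78339 − 0.90177×2.94444) / 0.09823 = -8.8754
z₀ = exp(-8.8754) = 0.0001398 ft

z₀ ≈ 0.00014 ft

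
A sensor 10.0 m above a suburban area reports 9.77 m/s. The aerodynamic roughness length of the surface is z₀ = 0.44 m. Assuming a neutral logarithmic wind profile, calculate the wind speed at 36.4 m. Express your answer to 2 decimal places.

13.81 m/s

Log law: V(z) ∝ ln(z/z₀), so V₂/V₁ = ln(z₂/z₀) / ln(z₁/z₀).
ln(36.4/0.44) = 4.4155, ln(10.0/0.44) = 3.1236
V₂ = 9.77 × 4.4155/3.1236 = 9.77 × 1.4136 = 13.8111 m/s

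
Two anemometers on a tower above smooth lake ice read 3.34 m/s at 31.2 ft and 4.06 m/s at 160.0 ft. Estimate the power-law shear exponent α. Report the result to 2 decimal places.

Power law: V₂/V₁ = (z₂/z₁)^α ⇒ α = ln(V₂/V₁) / ln(z₂/z₁)
α = ln(4.06/3.34) / ln(160.0/31.2) = ln(1.2156) / ln(5.1282)
  = 0.19521 / 1.63476 = 0.11941

α ≈ 0.12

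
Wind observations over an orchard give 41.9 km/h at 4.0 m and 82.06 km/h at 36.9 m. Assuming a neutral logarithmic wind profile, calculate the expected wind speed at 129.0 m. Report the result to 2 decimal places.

104.68 km/h

Log law: V ∝ ln(z/z₀). From the pair, with r = V₁/V₂ = 0.51060,
ln z₀ = (ln z₁ − r·ln z₂)/(1 − r) = (1.3863 − 0.51060×3.6082)/0.48940 = -0.9319 → z₀ = 0.3938 m
V₃ = V₁ · ln(z₃/z₀)/ln(z₁/z₀) = 41.9 × 5.7917/2.3182 = 104.6820 km/h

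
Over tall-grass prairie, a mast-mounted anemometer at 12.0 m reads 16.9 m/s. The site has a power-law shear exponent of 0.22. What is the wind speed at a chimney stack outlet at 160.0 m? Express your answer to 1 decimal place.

Power-law profile: V₂ = V₁ · (z₂/z₁)^α
V₂ = 16.9 × (160.0/12.0)^0.22 = 16.9 × (13.3333)^0.22
    = 16.9 × 1.7680 = 29.8795 m/s

29.9 m/s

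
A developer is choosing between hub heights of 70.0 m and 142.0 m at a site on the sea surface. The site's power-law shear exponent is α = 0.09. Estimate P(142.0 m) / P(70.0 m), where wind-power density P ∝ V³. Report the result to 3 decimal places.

1.210

Speed ratio: V_B/V_A = (z_B/z_A)^α = (142.0/70.0)^0.09 = (2.0286)^0.09 = 1.06573
Power-density ratio: P_B/P_A = (V_B/V_A)³ = (1.06573)³ = 1.21043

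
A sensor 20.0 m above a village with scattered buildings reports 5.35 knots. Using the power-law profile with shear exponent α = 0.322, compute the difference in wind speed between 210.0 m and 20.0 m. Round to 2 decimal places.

6.06 knots

Power law: V₂ = V₁ · (z₂/z₁)^α = 5.35 × (10.5000)^0.322 = 11.4071 knots
ΔV = 11.4071 − 5.35 = 6.0571 knots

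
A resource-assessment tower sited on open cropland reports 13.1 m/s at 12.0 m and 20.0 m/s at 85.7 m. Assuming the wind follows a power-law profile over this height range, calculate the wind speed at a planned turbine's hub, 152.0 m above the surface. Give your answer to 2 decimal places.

22.63 m/s

First find α: α = ln(V₂/V₁)/ln(z₂/z₁) = ln(20.0/13.1)/ln(85.7/12.0) = 0.42312/1.96595 = 0.2152
Extrapolate from 85.7 m to 152.0 m: V₃ = 20.0 × (152.0/85.7)^0.2152 = 20.0 × 1.1313 = 22.6251 m/s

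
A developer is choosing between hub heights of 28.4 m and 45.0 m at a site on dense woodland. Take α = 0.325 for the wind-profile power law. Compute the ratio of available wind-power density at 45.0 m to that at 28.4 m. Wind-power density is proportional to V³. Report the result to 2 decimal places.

Speed ratio: V_B/V_A = (z_B/z_A)^α = (45.0/28.4)^0.325 = (1.5845)^0.325 = 1.16136
Power-density ratio: P_B/P_A = (V_B/V_A)³ = (1.16136)³ = 1.56638

1.57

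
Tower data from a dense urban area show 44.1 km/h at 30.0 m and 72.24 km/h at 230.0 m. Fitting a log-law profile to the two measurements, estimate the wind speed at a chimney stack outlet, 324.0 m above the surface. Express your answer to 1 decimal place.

77.0 km/h

Log law: V ∝ ln(z/z₀). From the pair, with r = V₁/V₂ = 0.61047,
ln z₀ = (ln z₁ − r·ln z₂)/(1 − r) = (3.4012 − 0.61047×5.4381)/0.38953 = 0.2091 → z₀ = 1.233 m
V₃ = V₁ · ln(z₃/z₀)/ln(z₁/z₀) = 44.1 × 5.5717/3.1921 = 76.9740 km/h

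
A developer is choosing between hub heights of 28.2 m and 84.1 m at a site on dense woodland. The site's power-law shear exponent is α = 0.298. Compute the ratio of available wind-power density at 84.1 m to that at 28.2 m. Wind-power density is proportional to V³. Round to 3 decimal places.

Speed ratio: V_B/V_A = (z_B/z_A)^α = (84.1/28.2)^0.298 = (2.9823)^0.298 = 1.38489
Power-density ratio: P_B/P_A = (V_B/V_A)³ = (1.38489)³ = 2.65610

2.656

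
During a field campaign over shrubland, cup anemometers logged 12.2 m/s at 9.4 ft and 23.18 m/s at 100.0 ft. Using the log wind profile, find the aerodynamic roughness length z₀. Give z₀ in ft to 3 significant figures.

z₀ ≈ 0.679 ft

Log law: V(z) ∝ ln(z/z₀). With r = V₁/V₂ = 12.2/23.18 = 0.52632,
r · ln(z₂/z₀) = ln(z₁/z₀) ⇒ ln z₀ = (ln z₁ − r·ln z₂)/(1 − r)
ln z₀ = (2.24071 − 0.52632×4.60517) / 0.47368 = -0.3865
z₀ = exp(-0.3865) = 0.6795 ft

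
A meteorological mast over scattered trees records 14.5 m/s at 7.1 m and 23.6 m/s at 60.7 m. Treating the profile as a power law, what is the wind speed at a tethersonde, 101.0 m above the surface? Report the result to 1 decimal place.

26.5 m/s

First find α: α = ln(V₂/V₁)/ln(z₂/z₁) = ln(23.6/14.5)/ln(60.7/7.1) = 0.48710/2.14585 = 0.2270
Extrapolate from 60.7 m to 101.0 m: V₃ = 23.6 × (101.0/60.7)^0.2270 = 23.6 × 1.1225 = 26.4916 m/s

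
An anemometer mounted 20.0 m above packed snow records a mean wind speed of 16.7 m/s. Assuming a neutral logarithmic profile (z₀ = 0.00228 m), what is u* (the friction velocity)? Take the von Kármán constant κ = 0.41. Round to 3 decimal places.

u* ≈ 0.754 m/s

Log law: V(z) = (u*/κ) · ln(z/z₀) ⇒ u* = κ · V / ln(z/z₀)
u* = 0.41 × 16.7 / ln(20.0/0.00228) = 0.41 × 16.7 / 9.0793
   = 6.8470 / 9.0793 = 0.7541 m/s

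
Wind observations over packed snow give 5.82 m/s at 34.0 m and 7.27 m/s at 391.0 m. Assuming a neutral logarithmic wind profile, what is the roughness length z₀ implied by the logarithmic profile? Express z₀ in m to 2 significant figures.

Log law: V(z) ∝ ln(z/z₀). With r = V₁/V₂ = 5.82/7.27 = 0.80055,
r · ln(z₂/z₀) = ln(z₁/z₀) ⇒ ln z₀ = (ln z₁ − r·ln z₂)/(1 − r)
ln z₀ = (3.52636 − 0.80055×5.96871) / 0.19945 = -6.2767
z₀ = exp(-6.2767) = 0.001880 m

z₀ ≈ 0.0019 m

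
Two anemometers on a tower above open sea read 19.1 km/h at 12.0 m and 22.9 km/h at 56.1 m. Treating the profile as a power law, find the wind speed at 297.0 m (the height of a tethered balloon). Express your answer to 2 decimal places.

First find α: α = ln(V₂/V₁)/ln(z₂/z₁) = ln(22.9/19.1)/ln(56.1/12.0) = 0.18145/1.54223 = 0.1177
Extrapolate from 56.1 m to 297.0 m: V₃ = 22.9 × (297.0/56.1)^0.1177 = 22.9 × 1.2166 = 27.8607 km/h

27.86 km/h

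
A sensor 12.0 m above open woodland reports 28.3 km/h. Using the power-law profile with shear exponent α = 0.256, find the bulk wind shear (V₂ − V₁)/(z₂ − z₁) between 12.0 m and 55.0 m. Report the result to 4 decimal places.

0.3137 km/h/m

Power law: V₂ = V₁ · (z₂/z₁)^α = 28.3 × (4.5833)^0.256 = 41.7877 km/h
ΔV/Δz = (41.7877 − 28.3)/(55.0 − 12.0) = 13.4877/43.0000 = 0.31367 km/h/m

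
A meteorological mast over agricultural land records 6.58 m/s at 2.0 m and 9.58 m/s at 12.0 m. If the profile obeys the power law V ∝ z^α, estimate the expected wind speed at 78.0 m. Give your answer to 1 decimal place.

First find α: α = ln(V₂/V₁)/ln(z₂/z₁) = ln(9.58/6.58)/ln(12.0/2.0) = 0.37564/1.79176 = 0.2097
Extrapolate from 12.0 m to 78.0 m: V₃ = 9.58 × (78.0/12.0)^0.2097 = 9.58 × 1.4806 = 14.1838 m/s

14.2 m/s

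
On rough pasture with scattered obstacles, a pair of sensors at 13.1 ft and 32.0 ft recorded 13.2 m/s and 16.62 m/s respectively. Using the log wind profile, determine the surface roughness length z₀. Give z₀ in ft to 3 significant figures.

z₀ ≈ 0.417 ft

Log law: V(z) ∝ ln(z/z₀). With r = V₁/V₂ = 13.2/16.62 = 0.79422,
r · ln(z₂/z₀) = ln(z₁/z₀) ⇒ ln z₀ = (ln z₁ − r·ln z₂)/(1 − r)
ln z₀ = (2.57261 − 0.79422×3.46574) / 0.20578 = -0.8745
z₀ = exp(-0.8745) = 0.4171 ft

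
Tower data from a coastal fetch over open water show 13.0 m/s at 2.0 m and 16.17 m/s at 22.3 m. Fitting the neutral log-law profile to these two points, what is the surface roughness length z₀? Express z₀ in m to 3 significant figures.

Log law: V(z) ∝ ln(z/z₀). With r = V₁/V₂ = 13.0/16.17 = 0.80396,
r · ln(z₂/z₀) = ln(z₁/z₀) ⇒ ln z₀ = (ln z₁ − r·ln z₂)/(1 − r)
ln z₀ = (0.69315 − 0.80396×3.10459) / 0.19604 = -9.1960
z₀ = exp(-9.1960) = 0.0001014 m

z₀ ≈ 0.000101 m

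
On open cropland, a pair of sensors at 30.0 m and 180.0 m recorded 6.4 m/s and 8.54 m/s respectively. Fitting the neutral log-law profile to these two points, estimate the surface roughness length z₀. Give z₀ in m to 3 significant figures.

z₀ ≈ 0.141 m

Log law: V(z) ∝ ln(z/z₀). With r = V₁/V₂ = 6.4/8.54 = 0.74941,
r · ln(z₂/z₀) = ln(z₁/z₀) ⇒ ln z₀ = (ln z₁ − r·ln z₂)/(1 − r)
ln z₀ = (3.40120 − 0.74941×5.19296) / 0.25059 = -1.9573
z₀ = exp(-1.9573) = 0.1412 m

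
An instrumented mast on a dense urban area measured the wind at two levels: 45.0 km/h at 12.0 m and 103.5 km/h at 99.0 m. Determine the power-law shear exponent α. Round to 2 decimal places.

Power law: V₂/V₁ = (z₂/z₁)^α ⇒ α = ln(V₂/V₁) / ln(z₂/z₁)
α = ln(103.5/45.0) / ln(99.0/12.0) = ln(2.3000) / ln(8.2500)
  = 0.83291 / 2.11021 = 0.39470

α ≈ 0.39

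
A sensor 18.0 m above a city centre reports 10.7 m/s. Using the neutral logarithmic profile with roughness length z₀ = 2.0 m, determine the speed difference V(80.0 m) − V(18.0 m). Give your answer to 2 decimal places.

7.26 m/s

Log law: V₂ = V₁ · ln(z₂/z₀)/ln(z₁/z₀) = 10.7 × 3.6889/2.1972 = 17.9640 m/s
ΔV = 17.9640 − 10.7 = 7.2640 m/s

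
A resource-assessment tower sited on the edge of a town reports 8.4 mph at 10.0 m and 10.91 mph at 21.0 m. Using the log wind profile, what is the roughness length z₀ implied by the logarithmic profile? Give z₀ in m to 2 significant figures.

Log law: V(z) ∝ ln(z/z₀). With r = V₁/V₂ = 8.4/10.91 = 0.76994,
r · ln(z₂/z₀) = ln(z₁/z₀) ⇒ ln z₀ = (ln z₁ − r·ln z₂)/(1 − r)
ln z₀ = (2.30259 − 0.76994×3.04452) / 0.23006 = -0.1804
z₀ = exp(-0.1804) = 0.8349 m

z₀ ≈ 0.83 m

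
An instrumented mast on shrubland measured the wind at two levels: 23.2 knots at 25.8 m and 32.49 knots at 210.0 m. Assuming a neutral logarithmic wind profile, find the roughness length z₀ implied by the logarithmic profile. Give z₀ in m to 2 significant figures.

Log law: V(z) ∝ ln(z/z₀). With r = V₁/V₂ = 23.2/32.49 = 0.71407,
r · ln(z₂/z₀) = ln(z₁/z₀) ⇒ ln z₀ = (ln z₁ − r·ln z₂)/(1 − r)
ln z₀ = (3.25037 − 0.71407×5.34711) / 0.28593 = -1.9858
z₀ = exp(-1.9858) = 0.1373 m

z₀ ≈ 0.14 m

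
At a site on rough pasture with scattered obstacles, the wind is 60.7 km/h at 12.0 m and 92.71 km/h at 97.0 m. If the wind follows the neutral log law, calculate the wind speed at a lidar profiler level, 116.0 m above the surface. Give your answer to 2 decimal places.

Log law: V ∝ ln(z/z₀). From the pair, with r = V₁/V₂ = 0.65473,
ln z₀ = (ln z₁ − r·ln z₂)/(1 − r) = (2.4849 − 0.65473×4.5747)/0.34527 = -1.4780 → z₀ = 0.2281 m
V₃ = V₁ · ln(z₃/z₀)/ln(z₁/z₀) = 60.7 × 6.2315/3.9629 = 95.4499 km/h

95.45 km/h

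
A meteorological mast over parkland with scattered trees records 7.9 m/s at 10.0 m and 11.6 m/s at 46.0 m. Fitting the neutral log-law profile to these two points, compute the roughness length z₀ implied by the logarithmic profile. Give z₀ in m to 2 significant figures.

Log law: V(z) ∝ ln(z/z₀). With r = V₁/V₂ = 7.9/11.6 = 0.68103,
r · ln(z₂/z₀) = ln(z₁/z₀) ⇒ ln z₀ = (ln z₁ − r·ln z₂)/(1 − r)
ln z₀ = (2.30259 − 0.68103×3.82864) / 0.31897 = -0.9558
z₀ = exp(-0.9558) = 0.3845 m

z₀ ≈ 0.38 m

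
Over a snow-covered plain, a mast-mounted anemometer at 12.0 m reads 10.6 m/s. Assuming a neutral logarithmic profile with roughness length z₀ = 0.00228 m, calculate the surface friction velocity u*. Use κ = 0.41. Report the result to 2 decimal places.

u* ≈ 0.51 m/s

Log law: V(z) = (u*/κ) · ln(z/z₀) ⇒ u* = κ · V / ln(z/z₀)
u* = 0.41 × 10.6 / ln(12.0/0.00228) = 0.41 × 10.6 / 8.5685
   = 4.3460 / 8.5685 = 0.5072 m/s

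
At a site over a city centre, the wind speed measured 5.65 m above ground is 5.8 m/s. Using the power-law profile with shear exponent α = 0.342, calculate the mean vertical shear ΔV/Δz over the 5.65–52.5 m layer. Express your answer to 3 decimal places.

0.142 m/s/m

Power law: V₂ = V₁ · (z₂/z₁)^α = 5.8 × (9.2920)^0.342 = 12.4315 m/s
ΔV/Δz = (12.4315 − 5.8)/(52.5 − 5.65) = 6.6315/46.8500 = 0.14155 m/s/m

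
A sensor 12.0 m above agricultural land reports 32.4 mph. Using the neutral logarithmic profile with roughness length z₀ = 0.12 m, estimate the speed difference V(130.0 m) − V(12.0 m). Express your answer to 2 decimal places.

Log law: V₂ = V₁ · ln(z₂/z₀)/ln(z₁/z₀) = 32.4 × 6.9878/4.6052 = 49.1631 mph
ΔV = 49.1631 − 32.4 = 16.7631 mph

16.76 mph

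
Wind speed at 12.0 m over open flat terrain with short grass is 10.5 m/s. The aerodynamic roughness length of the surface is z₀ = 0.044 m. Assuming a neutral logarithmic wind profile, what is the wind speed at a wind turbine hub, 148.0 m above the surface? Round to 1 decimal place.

15.2 m/s

Log law: V(z) ∝ ln(z/z₀), so V₂/V₁ = ln(z₂/z₀) / ln(z₁/z₀).
ln(148.0/0.044) = 8.1208, ln(12.0/0.044) = 5.6085
V₂ = 10.5 × 8.1208/5.6085 = 10.5 × 1.4479 = 15.2035 m/s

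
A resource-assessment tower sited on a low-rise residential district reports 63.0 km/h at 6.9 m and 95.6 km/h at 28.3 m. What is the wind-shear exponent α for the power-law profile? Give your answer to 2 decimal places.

α ≈ 0.30

Power law: V₂/V₁ = (z₂/z₁)^α ⇒ α = ln(V₂/V₁) / ln(z₂/z₁)
α = ln(95.6/63.0) / ln(28.3/6.9) = ln(1.5175) / ln(4.1014)
  = 0.41704 / 1.41134 = 0.29549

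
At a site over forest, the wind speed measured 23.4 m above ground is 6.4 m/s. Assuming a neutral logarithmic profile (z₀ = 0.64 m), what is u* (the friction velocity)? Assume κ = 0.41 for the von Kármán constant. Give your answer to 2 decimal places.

Log law: V(z) = (u*/κ) · ln(z/z₀) ⇒ u* = κ · V / ln(z/z₀)
u* = 0.41 × 6.4 / ln(23.4/0.64) = 0.41 × 6.4 / 3.5990
   = 2.6240 / 3.5990 = 0.7291 m/s

u* ≈ 0.73 m/s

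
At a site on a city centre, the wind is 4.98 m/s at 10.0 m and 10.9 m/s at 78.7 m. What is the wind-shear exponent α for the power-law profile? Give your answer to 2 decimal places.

α ≈ 0.38

Power law: V₂/V₁ = (z₂/z₁)^α ⇒ α = ln(V₂/V₁) / ln(z₂/z₁)
α = ln(10.9/4.98) / ln(78.7/10.0) = ln(2.1888) / ln(7.8700)
  = 0.78333 / 2.06306 = 0.37970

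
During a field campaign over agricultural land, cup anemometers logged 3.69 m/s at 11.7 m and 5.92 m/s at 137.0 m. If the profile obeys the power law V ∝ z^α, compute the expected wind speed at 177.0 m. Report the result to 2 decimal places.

First find α: α = ln(V₂/V₁)/ln(z₂/z₁) = ln(5.92/3.69)/ln(137.0/11.7) = 0.47271/2.46039 = 0.1921
Extrapolate from 137.0 m to 177.0 m: V₃ = 5.92 × (177.0/137.0)^0.1921 = 5.92 × 1.0504 = 6.2187 m/s

6.22 m/s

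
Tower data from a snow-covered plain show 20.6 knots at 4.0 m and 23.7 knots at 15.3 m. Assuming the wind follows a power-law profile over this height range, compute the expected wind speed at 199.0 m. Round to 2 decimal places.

30.99 knots

First find α: α = ln(V₂/V₁)/ln(z₂/z₁) = ln(23.7/20.6)/ln(15.3/4.0) = 0.14018/1.34156 = 0.1045
Extrapolate from 15.3 m to 199.0 m: V₃ = 23.7 × (199.0/15.3)^0.1045 = 23.7 × 1.3074 = 30.9864 knots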